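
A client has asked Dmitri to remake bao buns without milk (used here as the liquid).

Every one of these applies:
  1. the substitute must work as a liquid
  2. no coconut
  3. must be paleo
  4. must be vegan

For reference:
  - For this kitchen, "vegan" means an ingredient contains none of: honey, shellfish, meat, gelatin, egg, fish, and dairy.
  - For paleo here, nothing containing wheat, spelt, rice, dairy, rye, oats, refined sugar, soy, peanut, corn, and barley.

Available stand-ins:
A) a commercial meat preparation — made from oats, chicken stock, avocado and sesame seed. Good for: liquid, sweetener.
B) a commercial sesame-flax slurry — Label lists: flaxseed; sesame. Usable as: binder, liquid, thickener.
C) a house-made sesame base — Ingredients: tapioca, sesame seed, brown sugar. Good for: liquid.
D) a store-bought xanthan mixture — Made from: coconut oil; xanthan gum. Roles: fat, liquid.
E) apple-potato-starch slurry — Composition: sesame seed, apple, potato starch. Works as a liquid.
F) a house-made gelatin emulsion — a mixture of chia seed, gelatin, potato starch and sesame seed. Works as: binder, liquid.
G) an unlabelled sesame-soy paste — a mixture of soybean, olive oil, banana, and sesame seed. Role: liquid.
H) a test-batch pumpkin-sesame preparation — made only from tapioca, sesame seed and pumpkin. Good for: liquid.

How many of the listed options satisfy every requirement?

3

A: has chicken stock, so not vegan; has oats, so not paleo — reject
B: only sesame and flaxseed; none excluded — OK
C: has brown sugar, so not paleo — out
D: has coconut oil, so not coconut-free — out
E: paleo, no coconut — keep
F: has gelatin, so not vegan — out
G: has soybean, so not paleo — no
H: nothing on the exclusion list — valid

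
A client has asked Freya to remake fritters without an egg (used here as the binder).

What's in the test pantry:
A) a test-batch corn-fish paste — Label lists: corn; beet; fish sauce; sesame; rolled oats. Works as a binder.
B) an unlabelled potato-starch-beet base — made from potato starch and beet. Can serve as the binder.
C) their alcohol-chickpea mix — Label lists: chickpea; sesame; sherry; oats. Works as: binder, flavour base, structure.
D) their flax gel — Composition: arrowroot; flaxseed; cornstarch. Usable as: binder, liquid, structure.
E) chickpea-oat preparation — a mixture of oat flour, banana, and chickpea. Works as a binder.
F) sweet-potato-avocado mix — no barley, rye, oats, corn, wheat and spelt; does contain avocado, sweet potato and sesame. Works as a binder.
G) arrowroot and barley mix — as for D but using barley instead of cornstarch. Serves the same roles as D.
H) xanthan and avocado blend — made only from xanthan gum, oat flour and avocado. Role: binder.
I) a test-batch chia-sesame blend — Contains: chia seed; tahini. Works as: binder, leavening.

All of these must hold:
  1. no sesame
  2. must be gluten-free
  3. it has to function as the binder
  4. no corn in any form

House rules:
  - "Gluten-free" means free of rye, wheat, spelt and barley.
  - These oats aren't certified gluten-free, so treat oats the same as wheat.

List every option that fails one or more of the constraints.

A: has rolled oats, so not gluten-free; has sesame, so not sesame-free (and 1 more) — out
B: every rule checks out — valid
C: has oats, so not gluten-free; has sesame, so not sesame-free — out
D: has cornstarch, so not corn-free — out
E: has oat flour, so not gluten-free — out
F: has sesame, so not sesame-free — reject
G: has barley, so not gluten-free — out
H: has oat flour, so not gluten-free — no
I: has tahini, so not sesame-free — reject

A, C, D, E, F, G, H, I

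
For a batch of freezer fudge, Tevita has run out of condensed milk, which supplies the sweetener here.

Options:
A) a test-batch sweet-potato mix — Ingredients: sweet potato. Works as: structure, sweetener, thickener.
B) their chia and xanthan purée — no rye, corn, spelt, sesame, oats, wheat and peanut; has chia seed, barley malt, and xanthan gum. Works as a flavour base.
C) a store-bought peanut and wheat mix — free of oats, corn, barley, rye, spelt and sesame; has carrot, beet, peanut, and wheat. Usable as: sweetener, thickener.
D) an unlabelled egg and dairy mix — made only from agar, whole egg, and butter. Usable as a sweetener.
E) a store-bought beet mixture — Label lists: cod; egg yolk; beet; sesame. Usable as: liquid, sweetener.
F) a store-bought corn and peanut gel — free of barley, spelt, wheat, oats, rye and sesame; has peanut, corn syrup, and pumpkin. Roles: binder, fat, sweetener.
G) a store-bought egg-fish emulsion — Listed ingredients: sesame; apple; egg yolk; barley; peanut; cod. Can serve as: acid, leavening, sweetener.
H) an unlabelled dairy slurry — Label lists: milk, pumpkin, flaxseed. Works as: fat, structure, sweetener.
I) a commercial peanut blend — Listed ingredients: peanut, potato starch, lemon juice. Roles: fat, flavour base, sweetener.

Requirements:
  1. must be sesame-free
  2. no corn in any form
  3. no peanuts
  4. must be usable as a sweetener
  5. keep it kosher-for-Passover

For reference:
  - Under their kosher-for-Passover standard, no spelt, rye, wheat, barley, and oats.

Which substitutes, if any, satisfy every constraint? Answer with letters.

A, D, H

A: nothing on the exclusion list — OK
B: not usable as a sweetener; has barley malt, so not kosher-for-Passover — out
C: has wheat, so not kosher-for-Passover; has peanut, so not peanut-free — reject
D: kosher-for-Passover, no sesame — keep
E: has sesame, so not sesame-free — out
F: has peanut, so not peanut-free; has corn syrup, so not corn-free — out
G: has barley, so not kosher-for-Passover; has peanut, so not peanut-free (and 1 more) — reject
H: nothing on the exclusion list — OK
I: has peanut, so not peanut-free — no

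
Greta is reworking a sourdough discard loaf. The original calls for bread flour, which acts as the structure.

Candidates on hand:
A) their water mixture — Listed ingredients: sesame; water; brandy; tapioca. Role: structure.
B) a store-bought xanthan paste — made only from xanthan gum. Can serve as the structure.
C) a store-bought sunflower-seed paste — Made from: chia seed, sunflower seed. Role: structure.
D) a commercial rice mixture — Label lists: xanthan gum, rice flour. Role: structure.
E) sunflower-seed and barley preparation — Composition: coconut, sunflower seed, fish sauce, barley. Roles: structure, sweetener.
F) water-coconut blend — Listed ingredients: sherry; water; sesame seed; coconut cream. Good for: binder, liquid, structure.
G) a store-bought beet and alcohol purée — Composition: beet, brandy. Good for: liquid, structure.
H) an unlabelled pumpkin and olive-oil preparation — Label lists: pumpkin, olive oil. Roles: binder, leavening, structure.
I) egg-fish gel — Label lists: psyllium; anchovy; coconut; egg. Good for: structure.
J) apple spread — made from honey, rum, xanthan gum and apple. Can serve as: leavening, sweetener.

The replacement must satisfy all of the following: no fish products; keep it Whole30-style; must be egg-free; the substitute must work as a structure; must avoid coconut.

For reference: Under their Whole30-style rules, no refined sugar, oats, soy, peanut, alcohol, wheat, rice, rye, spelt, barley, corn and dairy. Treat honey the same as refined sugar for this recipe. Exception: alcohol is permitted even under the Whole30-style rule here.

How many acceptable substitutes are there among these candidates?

5

A: alcohol is permitted under the Whole30-style carve-out; nothing else excluded — keep
B: works as a structure, Whole30-style, no egg — valid
C: only chia seed and sunflower seed; none excluded — valid
D: has rice flour, so not Whole30-style — no
E: has barley, so not Whole30-style; has fish sauce, so not fish-free (and 1 more) — out
F: has coconut cream, so not coconut-free — reject
G: alcohol is permitted under the Whole30-style carve-out; nothing else excluded — OK
H: works as a structure, no fish, no egg — OK
I: has anchovy, so not fish-free; has coconut, so not coconut-free (and 1 more) — no
J: not usable as a structure; has honey, so not Whole30-style — no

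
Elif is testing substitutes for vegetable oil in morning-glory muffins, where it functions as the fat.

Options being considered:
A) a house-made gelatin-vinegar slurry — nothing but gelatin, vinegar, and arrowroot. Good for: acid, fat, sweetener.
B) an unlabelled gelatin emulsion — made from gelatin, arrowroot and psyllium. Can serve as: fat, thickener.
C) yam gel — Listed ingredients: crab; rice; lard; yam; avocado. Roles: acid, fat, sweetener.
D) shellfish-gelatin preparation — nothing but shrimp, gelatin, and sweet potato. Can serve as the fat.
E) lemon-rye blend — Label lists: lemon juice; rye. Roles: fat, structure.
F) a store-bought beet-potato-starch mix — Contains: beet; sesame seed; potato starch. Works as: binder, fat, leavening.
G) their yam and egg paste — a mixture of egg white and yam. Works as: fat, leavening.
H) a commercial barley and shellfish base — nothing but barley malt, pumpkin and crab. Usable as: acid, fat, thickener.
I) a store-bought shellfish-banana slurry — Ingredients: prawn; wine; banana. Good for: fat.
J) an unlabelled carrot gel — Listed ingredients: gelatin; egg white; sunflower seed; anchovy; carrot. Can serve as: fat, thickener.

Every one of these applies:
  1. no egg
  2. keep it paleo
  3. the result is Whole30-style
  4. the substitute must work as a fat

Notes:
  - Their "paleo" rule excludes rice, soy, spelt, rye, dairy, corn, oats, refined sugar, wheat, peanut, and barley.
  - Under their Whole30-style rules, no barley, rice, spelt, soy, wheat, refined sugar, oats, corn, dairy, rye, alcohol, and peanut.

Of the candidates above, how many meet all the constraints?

4

A: every rule checks out — OK
B: all constraints satisfied — valid
C: has rice, so not paleo; has rice, so not Whole30-style — out
D: only gelatin, shrimp and sweet potato; none excluded — keep
E: has rye, so not paleo; has rye, so not Whole30-style — no
F: only sesame seed, beet and potato starch; none excluded — keep
G: has egg white, so not egg-free — reject
H: has barley malt, so not paleo; has barley malt, so not Whole30-style — reject
I: has wine, so not Whole30-style — no
J: has egg white, so not egg-free — no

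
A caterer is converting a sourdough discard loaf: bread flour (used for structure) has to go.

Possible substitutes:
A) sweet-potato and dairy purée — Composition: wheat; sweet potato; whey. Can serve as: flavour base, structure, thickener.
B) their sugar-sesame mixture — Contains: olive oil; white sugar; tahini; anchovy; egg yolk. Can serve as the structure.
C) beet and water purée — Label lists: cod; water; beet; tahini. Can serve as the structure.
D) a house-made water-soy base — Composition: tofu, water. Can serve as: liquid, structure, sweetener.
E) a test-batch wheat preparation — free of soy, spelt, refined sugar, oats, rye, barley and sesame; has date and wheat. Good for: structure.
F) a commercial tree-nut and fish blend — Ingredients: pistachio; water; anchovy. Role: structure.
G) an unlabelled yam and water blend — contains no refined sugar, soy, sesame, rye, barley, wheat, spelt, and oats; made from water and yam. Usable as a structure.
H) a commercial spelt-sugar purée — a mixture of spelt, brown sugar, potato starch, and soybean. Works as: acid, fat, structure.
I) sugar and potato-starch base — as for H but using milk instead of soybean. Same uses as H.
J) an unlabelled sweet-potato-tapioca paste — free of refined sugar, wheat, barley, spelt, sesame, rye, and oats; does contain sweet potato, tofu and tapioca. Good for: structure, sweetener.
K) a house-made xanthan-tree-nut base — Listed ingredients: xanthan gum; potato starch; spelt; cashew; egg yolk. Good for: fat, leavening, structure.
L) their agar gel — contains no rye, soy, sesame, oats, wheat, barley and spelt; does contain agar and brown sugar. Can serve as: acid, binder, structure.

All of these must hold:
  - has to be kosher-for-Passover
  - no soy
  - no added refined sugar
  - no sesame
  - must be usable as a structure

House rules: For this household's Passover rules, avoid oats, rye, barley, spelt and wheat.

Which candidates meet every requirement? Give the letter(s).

A: has wheat, so not kosher-for-Passover — no
B: has white sugar, so not no-added-sugar; has tahini, so not sesame-free — reject
C: has tahini, so not sesame-free — reject
D: has tofu, so not soy-free — reject
E: has wheat, so not kosher-for-Passover — reject
F: only anchovy, pistachio, and water; none excluded — valid
G: works as a structure, kosher-for-Passover, no sesame — valid
H: has spelt, so not kosher-for-Passover; has brown sugar, so not no-added-sugar (and 1 more) — no
I: has spelt, so not kosher-for-Passover; has brown sugar, so not no-added-sugar — no
J: has tofu, so not soy-free — reject
K: has spelt, so not kosher-for-Passover — reject
L: has brown sugar, so not no-added-sugar — reject

F, G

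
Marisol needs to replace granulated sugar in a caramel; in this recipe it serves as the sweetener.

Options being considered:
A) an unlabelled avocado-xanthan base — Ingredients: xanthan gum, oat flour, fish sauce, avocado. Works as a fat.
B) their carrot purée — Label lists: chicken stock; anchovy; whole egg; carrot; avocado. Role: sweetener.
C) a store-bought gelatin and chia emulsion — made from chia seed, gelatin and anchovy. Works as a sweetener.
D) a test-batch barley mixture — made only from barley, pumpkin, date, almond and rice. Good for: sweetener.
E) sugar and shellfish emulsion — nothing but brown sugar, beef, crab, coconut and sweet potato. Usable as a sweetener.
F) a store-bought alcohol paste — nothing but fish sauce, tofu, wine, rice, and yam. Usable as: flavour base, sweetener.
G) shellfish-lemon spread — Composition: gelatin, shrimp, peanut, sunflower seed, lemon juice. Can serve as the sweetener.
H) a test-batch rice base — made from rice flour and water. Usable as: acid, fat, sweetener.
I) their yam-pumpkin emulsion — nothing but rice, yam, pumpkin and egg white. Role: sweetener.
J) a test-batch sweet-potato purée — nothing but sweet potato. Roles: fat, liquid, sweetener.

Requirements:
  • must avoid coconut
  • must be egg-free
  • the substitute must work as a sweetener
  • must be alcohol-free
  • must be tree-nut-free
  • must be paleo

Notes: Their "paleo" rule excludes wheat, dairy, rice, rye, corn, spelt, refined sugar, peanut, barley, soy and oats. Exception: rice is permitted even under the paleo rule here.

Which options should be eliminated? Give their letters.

A, B, D, E, F, G, I

A: not usable as a sweetener; has oat flour, so not paleo — reject
B: has whole egg, so not egg-free — out
C: only anchovy, gelatin, and chia seed; none excluded — valid
D: has barley, so not paleo; has almond, so not tree-nut-free — no
E: has brown sugar, so not paleo; has coconut, so not coconut-free — out
F: has tofu, so not paleo; has wine, so not alcohol-free — reject
G: has peanut, so not paleo — no
H: rice is permitted under the paleo carve-out; nothing else excluded — valid
I: has egg white, so not egg-free — out
J: works as a sweetener, no coconut, no tree nuts — keep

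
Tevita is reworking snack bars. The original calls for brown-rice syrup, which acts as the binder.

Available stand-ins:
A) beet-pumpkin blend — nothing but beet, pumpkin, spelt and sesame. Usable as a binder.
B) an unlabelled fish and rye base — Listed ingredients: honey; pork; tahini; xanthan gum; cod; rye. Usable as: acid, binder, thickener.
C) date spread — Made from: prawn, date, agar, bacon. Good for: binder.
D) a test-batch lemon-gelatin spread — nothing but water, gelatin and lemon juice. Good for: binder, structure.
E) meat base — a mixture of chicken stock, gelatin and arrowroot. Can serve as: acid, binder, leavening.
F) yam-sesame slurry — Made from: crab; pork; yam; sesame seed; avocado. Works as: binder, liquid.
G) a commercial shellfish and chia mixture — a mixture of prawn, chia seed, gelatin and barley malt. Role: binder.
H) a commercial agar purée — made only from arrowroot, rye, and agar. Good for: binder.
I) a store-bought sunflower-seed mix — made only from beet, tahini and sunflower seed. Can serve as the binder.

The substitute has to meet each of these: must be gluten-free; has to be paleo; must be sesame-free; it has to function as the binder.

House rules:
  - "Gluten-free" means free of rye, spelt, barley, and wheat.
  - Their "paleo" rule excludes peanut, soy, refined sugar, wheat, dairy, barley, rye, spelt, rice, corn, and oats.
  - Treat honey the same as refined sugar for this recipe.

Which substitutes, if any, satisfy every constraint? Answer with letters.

A: has spelt, so not gluten-free; has spelt, so not paleo (and 1 more) — out
B: has rye, so not gluten-free; has honey, so not paleo (and 1 more) — out
C: works as a binder, no sesame, paleo — OK
D: all constraints satisfied — valid
E: works as a binder, paleo, no sesame — OK
F: has sesame seed, so not sesame-free — no
G: has barley malt, so not gluten-free; has barley malt, so not paleo — reject
H: has rye, so not gluten-free; has rye, so not paleo — out
I: has tahini, so not sesame-free — out

C, D, E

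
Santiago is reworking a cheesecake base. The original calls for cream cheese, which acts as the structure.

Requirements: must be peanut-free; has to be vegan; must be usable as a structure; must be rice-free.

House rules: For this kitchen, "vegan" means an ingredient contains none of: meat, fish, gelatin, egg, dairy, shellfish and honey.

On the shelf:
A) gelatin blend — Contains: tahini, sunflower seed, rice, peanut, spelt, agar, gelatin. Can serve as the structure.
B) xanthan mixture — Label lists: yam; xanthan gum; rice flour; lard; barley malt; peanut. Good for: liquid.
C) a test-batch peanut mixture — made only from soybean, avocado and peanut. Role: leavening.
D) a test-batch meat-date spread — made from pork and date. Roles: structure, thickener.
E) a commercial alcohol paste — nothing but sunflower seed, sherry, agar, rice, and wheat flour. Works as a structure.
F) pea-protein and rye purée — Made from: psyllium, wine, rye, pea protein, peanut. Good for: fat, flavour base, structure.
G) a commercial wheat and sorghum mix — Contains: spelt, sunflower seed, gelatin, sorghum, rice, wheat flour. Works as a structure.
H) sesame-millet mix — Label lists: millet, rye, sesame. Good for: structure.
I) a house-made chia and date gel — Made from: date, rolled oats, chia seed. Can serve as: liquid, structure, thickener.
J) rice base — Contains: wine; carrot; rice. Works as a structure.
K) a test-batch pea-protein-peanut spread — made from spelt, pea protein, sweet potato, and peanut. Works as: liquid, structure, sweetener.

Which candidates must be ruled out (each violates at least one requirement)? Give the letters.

A: has gelatin, so not vegan; has rice, so not rice-free (and 1 more) — no
B: not usable as a structure; has lard, so not vegan (and 2 more) — out
C: not usable as a structure; has peanut, so not peanut-free — reject
D: has pork, so not vegan — reject
E: has rice, so not rice-free — out
F: has peanut, so not peanut-free — no
G: has gelatin, so not vegan; has rice, so not rice-free — out
H: no peanut, no rice — OK
I: vegan, no rice — keep
J: has rice, so not rice-free — reject
K: has peanut, so not peanut-free — reject

A, B, C, D, E, F, G, J, K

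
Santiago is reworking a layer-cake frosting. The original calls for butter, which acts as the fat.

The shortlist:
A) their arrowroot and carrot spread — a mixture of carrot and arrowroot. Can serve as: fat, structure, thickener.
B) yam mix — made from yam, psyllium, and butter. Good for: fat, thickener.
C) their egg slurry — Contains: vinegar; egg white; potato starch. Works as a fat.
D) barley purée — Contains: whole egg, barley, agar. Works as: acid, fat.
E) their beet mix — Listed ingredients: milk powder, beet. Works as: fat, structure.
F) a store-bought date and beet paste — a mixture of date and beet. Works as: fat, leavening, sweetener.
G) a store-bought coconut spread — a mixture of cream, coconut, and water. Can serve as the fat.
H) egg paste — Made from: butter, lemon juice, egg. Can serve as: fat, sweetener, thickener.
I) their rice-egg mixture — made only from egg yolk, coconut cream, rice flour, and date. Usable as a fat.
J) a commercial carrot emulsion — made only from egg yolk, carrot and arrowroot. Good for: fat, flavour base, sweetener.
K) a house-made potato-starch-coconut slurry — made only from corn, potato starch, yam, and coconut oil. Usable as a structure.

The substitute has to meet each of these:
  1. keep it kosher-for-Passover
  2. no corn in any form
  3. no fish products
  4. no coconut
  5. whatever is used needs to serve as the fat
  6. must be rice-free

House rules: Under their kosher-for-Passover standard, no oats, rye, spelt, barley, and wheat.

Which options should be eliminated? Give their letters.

A: all constraints satisfied — keep
B: only butter, psyllium, and yam; none excluded — keep
C: only egg white, potato starch and vinegar; none excluded — valid
D: has barley, so not kosher-for-Passover — no
E: all constraints satisfied — valid
F: all constraints satisfied — valid
G: has coconut, so not coconut-free — reject
H: only butter, egg, and lemon juice; none excluded — keep
I: has coconut cream, so not coconut-free; has rice flour, so not rice-free — reject
J: nothing on the exclusion list — valid
K: not usable as a fat; has coconut oil, so not coconut-free (and 1 more) — out

D, G, I, K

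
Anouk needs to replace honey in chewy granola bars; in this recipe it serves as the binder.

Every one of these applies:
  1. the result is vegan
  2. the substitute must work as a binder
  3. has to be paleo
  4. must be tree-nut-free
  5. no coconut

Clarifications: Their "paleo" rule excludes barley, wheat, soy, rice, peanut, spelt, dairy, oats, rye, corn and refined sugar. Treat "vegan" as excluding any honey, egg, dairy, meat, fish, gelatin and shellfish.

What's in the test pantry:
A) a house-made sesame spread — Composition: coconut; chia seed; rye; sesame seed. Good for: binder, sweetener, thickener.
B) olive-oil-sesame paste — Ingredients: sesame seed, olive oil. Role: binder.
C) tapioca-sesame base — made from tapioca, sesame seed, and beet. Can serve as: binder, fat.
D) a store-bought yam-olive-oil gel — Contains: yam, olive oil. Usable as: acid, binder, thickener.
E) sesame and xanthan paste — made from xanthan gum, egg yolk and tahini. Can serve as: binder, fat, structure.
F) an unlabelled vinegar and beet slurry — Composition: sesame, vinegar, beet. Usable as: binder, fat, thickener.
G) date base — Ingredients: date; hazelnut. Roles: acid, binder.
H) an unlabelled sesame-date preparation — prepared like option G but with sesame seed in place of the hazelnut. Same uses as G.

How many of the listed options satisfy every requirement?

5

A: has rye, so not paleo; has coconut, so not coconut-free — reject
B: only sesame seed and olive oil; none excluded — keep
C: only sesame seed, tapioca and beet; none excluded — OK
D: no tree nuts, paleo — valid
E: has egg yolk, so not vegan — no
F: only sesame, vinegar, and beet; none excluded — keep
G: has hazelnut, so not tree-nut-free — reject
H: every rule checks out — keep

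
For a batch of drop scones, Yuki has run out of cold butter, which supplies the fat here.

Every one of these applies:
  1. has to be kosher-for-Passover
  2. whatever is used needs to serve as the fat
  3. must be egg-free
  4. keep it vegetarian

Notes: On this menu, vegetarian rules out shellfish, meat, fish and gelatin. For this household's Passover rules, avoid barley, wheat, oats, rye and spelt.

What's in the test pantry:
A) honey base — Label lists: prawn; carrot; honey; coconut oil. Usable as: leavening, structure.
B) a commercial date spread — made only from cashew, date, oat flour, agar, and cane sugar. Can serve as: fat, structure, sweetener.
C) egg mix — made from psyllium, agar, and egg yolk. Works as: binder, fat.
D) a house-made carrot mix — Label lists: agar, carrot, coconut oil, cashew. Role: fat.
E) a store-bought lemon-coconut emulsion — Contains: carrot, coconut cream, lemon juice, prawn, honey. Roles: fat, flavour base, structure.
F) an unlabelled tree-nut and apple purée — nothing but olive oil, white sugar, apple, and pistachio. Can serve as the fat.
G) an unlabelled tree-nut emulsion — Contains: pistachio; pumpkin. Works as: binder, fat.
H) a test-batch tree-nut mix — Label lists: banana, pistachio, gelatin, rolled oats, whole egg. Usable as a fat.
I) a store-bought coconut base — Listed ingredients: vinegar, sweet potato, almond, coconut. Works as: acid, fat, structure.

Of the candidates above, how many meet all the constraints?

A: not usable as a fat; has prawn, so not vegetarian — reject
B: has oat flour, so not kosher-for-Passover — reject
C: has egg yolk, so not egg-free — out
D: vegetarian, no egg — valid
E: has prawn, so not vegetarian — reject
F: every rule checks out — OK
G: vegetarian, kosher-for-Passover — valid
H: has gelatin, so not vegetarian; has rolled oats, so not kosher-for-Passover (and 1 more) — out
I: every rule checks out — valid

4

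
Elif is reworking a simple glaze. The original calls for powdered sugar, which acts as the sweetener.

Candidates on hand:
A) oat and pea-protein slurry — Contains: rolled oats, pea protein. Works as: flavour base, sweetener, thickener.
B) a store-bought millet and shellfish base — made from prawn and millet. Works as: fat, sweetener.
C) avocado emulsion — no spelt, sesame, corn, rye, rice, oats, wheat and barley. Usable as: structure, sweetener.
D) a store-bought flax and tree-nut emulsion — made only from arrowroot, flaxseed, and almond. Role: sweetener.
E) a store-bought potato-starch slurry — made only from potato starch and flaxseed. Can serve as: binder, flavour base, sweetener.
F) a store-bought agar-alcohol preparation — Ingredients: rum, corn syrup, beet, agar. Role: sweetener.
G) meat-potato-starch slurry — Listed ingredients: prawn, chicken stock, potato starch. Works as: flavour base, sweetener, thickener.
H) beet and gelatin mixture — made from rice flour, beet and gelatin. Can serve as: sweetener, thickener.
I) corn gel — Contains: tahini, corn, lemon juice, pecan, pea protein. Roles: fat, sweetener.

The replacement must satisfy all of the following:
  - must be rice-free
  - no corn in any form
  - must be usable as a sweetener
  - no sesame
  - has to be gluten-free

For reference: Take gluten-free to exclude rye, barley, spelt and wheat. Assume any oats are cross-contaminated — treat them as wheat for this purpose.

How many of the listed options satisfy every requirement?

A: has rolled oats, so not gluten-free — out
B: only prawn and millet; none excluded — valid
C: works as a sweetener, gluten-free, no corn — OK
D: only almond, arrowroot and flaxseed; none excluded — valid
E: only flaxseed and potato starch; none excluded — valid
F: has corn syrup, so not corn-free — no
G: only chicken stock, prawn, and potato starch; none excluded — valid
H: has rice flour, so not rice-free — reject
I: has corn, so not corn-free; has tahini, so not sesame-free — out

5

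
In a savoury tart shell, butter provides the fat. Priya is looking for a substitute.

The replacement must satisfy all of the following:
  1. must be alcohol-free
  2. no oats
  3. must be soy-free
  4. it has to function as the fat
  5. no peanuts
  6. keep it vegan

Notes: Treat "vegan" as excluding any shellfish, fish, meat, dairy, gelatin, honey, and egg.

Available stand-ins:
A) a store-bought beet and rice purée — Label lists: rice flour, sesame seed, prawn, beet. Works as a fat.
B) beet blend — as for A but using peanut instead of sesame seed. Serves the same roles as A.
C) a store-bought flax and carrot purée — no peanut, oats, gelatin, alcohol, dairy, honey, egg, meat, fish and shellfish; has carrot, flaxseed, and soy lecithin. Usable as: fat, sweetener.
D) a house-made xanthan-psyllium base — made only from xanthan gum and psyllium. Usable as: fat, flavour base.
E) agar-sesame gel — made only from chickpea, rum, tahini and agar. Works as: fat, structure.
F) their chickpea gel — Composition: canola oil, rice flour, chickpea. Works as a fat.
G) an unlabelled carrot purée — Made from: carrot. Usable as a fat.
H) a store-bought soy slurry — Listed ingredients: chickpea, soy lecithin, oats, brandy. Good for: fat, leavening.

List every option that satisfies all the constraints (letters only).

A: has prawn, so not vegan — no
B: has prawn, so not vegan; has peanut, so not peanut-free — reject
C: has soy lecithin, so not soy-free — no
D: all constraints satisfied — keep
E: has rum, so not alcohol-free — no
F: works as a fat, vegan, no oats — valid
G: only carrot; none excluded — valid
H: has soy lecithin, so not soy-free; has brandy, so not alcohol-free (and 1 more) — out

D, F, G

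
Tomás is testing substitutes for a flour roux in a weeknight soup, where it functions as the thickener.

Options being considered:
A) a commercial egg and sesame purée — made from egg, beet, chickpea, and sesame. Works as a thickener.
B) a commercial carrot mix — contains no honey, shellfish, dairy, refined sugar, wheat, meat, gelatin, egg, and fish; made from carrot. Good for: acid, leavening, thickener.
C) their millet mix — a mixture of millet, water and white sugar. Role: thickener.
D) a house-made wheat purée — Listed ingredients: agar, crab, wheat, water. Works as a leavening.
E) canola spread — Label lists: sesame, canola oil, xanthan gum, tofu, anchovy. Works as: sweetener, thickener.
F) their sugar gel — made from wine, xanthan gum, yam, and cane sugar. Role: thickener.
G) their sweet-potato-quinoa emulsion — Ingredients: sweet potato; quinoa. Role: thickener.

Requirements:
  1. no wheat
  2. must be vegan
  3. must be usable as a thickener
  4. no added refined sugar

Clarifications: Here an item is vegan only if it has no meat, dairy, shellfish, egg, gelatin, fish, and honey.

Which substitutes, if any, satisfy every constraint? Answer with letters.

A: has egg, so not vegan — no
B: vegan, no refined sugar — OK
C: has white sugar, so not no-added-sugar — out
D: not usable as a thickener; has crab, so not vegan (and 1 more) — out
E: has anchovy, so not vegan — out
F: has cane sugar, so not no-added-sugar — no
G: no refined sugar, no wheat — OK

B, G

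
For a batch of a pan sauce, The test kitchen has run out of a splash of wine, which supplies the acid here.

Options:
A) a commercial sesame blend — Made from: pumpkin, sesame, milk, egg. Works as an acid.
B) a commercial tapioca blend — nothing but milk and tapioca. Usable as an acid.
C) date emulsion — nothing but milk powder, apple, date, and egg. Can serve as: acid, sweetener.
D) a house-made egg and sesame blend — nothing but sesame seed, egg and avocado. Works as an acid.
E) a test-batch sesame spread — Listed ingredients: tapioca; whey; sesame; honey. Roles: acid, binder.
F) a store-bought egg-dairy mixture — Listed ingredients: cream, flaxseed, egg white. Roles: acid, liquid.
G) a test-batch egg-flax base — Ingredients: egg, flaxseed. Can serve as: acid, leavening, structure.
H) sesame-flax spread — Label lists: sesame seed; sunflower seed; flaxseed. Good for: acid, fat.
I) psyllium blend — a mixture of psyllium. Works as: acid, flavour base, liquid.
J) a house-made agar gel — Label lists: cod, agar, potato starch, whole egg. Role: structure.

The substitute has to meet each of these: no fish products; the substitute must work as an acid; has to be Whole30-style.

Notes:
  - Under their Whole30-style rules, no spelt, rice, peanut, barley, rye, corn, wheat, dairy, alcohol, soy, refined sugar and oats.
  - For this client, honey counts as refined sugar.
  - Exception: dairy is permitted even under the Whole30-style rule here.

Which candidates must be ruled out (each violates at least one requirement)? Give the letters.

E, J

A: dairy is permitted under the Whole30-style carve-out; nothing else excluded — OK
B: dairy is permitted under the Whole30-style carve-out; nothing else excluded — keep
C: dairy is permitted under the Whole30-style carve-out; nothing else excluded — OK
D: works as an acid, no fish, Whole30-style — valid
E: has honey, so not Whole30-style — out
F: dairy is permitted under the Whole30-style carve-out; nothing else excluded — OK
G: Whole30-style, no fish — keep
H: no fish, Whole30-style — OK
I: no fish, Whole30-style — keep
J: not usable as an acid; has cod, so not fish-free — reject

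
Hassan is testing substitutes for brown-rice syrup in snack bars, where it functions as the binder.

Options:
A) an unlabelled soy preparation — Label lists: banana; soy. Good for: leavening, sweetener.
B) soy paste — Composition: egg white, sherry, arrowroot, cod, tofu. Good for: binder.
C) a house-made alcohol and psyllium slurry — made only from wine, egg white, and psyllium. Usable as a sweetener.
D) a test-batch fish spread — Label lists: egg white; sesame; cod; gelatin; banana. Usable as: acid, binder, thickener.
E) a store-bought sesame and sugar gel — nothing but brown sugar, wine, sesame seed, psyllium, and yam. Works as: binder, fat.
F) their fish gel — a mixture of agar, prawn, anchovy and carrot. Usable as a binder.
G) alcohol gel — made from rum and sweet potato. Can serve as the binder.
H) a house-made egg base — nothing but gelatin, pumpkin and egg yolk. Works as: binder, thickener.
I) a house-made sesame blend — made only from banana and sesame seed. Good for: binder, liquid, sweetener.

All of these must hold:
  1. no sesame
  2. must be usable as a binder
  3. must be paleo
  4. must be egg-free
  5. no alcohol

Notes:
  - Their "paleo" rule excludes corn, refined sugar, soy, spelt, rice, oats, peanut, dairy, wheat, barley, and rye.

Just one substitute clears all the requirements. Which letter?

A: not usable as a binder; has soy, so not paleo — no
B: has tofu, so not paleo; has sherry, so not alcohol-free (and 1 more) — no
C: not usable as a binder; has wine, so not alcohol-free (and 1 more) — reject
D: has egg white, so not egg-free; has sesame, so not sesame-free — no
E: has brown sugar, so not paleo; has wine, so not alcohol-free (and 1 more) — out
F: anchovy and prawn etc. — none of it excluded — OK
G: has rum, so not alcohol-free — reject
H: has egg yolk, so not egg-free — reject
I: has sesame seed, so not sesame-free — reject

F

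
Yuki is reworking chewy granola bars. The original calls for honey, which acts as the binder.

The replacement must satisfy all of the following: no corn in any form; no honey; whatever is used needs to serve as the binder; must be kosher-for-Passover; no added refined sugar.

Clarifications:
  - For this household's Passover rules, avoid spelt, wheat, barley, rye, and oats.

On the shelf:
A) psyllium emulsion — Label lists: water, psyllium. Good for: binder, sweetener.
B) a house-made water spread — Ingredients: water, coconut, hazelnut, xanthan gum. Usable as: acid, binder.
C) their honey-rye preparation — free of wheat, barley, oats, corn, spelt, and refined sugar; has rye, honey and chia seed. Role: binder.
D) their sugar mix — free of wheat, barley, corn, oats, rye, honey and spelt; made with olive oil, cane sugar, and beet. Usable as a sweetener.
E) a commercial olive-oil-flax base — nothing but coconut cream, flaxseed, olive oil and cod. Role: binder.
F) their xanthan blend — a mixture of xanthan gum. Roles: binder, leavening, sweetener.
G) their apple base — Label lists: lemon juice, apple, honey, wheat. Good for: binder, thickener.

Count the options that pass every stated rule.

A: no corn, no honey — valid
B: works as a binder, kosher-for-Passover, no corn — OK
C: has rye, so not kosher-for-Passover; has honey, so not honey-free — no
D: not usable as a binder; has cane sugar, so not no-added-sugar — reject
E: no corn, no refined sugar — OK
F: every rule checks out — OK
G: has wheat, so not kosher-for-Passover; has honey, so not honey-free — out

4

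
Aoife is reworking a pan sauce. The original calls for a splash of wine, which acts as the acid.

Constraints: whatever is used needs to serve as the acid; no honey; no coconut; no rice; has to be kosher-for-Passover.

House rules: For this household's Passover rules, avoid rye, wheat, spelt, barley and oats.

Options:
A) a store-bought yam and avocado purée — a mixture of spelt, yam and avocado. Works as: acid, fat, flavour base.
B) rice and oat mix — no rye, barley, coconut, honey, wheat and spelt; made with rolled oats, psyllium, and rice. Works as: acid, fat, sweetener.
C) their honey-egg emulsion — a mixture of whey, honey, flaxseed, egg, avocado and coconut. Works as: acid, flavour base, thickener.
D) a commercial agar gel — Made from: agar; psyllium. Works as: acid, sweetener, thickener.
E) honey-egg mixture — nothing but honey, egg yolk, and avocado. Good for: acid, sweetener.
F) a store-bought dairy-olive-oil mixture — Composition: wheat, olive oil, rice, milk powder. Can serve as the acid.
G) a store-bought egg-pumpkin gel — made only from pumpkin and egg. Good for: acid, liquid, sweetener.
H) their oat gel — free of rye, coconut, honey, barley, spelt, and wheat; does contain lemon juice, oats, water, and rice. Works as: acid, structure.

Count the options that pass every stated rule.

A: has spelt, so not kosher-for-Passover — reject
B: has rolled oats, so not kosher-for-Passover; has rice, so not rice-free — no
C: has coconut, so not coconut-free; has honey, so not honey-free — out
D: nothing on the exclusion list — keep
E: has honey, so not honey-free — no
F: has wheat, so not kosher-for-Passover; has rice, so not rice-free — reject
G: no honey, no coconut — keep
H: has oats, so not kosher-for-Passover; has rice, so not rice-free — no

2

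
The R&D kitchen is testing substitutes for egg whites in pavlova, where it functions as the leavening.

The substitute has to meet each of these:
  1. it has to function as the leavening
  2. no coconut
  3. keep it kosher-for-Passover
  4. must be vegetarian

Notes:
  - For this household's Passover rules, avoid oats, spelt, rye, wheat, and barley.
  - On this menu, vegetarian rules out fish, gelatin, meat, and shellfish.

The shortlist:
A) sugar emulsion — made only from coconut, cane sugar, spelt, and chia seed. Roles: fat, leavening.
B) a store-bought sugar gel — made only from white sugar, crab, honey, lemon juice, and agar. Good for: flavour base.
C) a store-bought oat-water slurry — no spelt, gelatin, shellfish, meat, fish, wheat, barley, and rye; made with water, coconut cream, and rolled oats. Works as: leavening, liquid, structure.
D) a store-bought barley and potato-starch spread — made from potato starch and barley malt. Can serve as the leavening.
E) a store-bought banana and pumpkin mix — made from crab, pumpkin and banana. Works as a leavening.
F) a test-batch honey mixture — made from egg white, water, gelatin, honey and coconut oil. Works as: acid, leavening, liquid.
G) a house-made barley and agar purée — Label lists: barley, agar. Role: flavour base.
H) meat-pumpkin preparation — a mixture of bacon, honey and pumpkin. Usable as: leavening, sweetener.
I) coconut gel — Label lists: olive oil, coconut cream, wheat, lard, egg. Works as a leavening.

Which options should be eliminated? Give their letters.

A, B, C, D, E, F, G, H, I

A: has spelt, so not kosher-for-Passover; has coconut, so not coconut-free — no
B: not usable as a leavening; has crab, so not vegetarian — no
C: has rolled oats, so not kosher-for-Passover; has coconut cream, so not coconut-free — reject
D: has barley malt, so not kosher-for-Passover — out
E: has crab, so not vegetarian — no
F: has gelatin, so not vegetarian; has coconut oil, so not coconut-free — reject
G: not usable as a leavening; has barley, so not kosher-for-Passover — reject
H: has bacon, so not vegetarian — no
I: has wheat, so not kosher-for-Passover; has lard, so not vegetarian (and 1 more) — reject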